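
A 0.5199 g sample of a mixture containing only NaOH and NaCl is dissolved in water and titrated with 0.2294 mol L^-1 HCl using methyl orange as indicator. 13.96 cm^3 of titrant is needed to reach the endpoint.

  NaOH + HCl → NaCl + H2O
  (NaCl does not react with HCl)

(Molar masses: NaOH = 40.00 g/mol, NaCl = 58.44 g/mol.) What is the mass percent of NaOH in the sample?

n(HCl) = 0.01396 × 0.2294 = 3.202 × 10^-3 mol
Let x = n(NaOH), y = n(NaCl).
Titrant: 1x = 3.202 × 10^-3;  mass: 40.00x + 58.44y = 0.5199
Solving, x = 3.202 × 10^-3 mol, y = 6.704 × 10^-3 mol
mass of NaOH = 3.202 × 10^-3 × 40.00 = 0.1281 g
% NaOH = 0.1281 / 0.5199 × 100 = 24.64 %

24.64 %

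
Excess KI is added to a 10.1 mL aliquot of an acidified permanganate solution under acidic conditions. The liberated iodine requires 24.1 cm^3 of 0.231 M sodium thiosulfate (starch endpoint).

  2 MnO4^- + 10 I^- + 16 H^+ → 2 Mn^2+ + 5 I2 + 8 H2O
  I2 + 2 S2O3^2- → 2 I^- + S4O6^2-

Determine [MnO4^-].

n(S2O3^2-) = 0.0241 × 0.231 = 5.57 × 10^-3 mol
n(I2) = n(S2O3^2-)/2 = 2.78 × 10^-3 mol
From the 2:5 ratio, n(MnO4^-) in the aliquot = 2/5 × 2.78 × 10^-3 = 1.11 × 10^-3 mol
[MnO4^-] = 1.11 × 10^-3 / 0.0101 = 0.110 mol/L

0.110 M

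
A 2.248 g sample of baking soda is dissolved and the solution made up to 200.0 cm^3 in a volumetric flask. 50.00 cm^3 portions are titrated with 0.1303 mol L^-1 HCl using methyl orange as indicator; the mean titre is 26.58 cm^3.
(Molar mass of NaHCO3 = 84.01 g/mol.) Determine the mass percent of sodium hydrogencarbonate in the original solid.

51.77 %

NaHCO3 + HCl → NaCl + H2O + CO2
n(HCl) per titration = 0.02658 × 0.1303 = 3.463 × 10^-3 mol
n(NaHCO3) in each aliquot = 3.463 × 10^-3 mol (1:1 ratio)
n(NaHCO3) in the whole flask = 3.463 × 10^-3 × 200.0/50.00 = 0.01385 mol
mass of NaHCO3 = 0.01385 × 84.01 = 1.164 g
% NaHCO3 = 1.164 / 2.248 × 100 = 51.77 %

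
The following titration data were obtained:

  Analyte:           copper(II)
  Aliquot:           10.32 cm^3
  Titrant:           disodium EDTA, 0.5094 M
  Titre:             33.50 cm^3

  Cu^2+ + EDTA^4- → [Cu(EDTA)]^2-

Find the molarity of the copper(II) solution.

n(EDTA) = 0.03350 L × 0.5094 mol/L = 0.01706 mol
n(Cu2+) = 0.01706 mol (1:1 mole ratio)
[Cu2+] = 0.01706 mol / 0.01032 L = 1.654 mol/L

1.654 M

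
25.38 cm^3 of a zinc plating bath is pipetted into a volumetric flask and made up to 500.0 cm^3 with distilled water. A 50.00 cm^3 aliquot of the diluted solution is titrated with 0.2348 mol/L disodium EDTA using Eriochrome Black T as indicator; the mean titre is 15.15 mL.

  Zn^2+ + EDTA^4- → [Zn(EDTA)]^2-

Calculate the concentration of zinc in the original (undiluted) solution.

1.402 mol/L

n(EDTA) = 0.01515 × 0.2348 = 3.557 × 10^-3 mol
n(Zn2+) in the aliquot = 3.557 × 10^-3 mol (1:1 ratio)
[Zn2+]_dilute = 3.557 × 10^-3 / 0.05000 = 0.07114 mol/L
Dilution factor = 500.0 / 25.38 = 19.70
[Zn2+]_stock = 0.07114 × 19.70 = 1.402 mol/L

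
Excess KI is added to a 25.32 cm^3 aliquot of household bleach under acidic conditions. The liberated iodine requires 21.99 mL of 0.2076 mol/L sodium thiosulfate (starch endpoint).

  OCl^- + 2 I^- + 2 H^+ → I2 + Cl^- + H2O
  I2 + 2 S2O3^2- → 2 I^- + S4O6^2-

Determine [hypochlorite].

0.09015 mol/L

n(S2O3^2-) = 0.02199 × 0.2076 = 4.565 × 10^-3 mol
n(I2) = n(S2O3^2-)/2 = 2.283 × 10^-3 mol
n(OCl^-) in the aliquot = 2.283 × 10^-3 mol (1:1 ratio)
[OCl^-] = 2.283 × 10^-3 / 0.02532 = 0.09015 mol/L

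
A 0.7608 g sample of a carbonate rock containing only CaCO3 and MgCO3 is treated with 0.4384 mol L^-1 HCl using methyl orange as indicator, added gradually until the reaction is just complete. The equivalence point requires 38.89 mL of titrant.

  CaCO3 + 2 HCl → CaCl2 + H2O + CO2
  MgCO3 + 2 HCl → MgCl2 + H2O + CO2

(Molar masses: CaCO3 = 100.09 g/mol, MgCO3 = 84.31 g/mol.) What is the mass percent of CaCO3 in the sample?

n(HCl) = 0.03889 × 0.4384 = 0.01705 mol
Let x = n(CaCO3), y = n(MgCO3).
Titrant: 2x + 2y = 0.01705;  mass: 100.09x + 84.31y = 0.7608
Solving, x = 2.667 × 10^-3 mol, y = 5.858 × 10^-3 mol
mass of CaCO3 = 2.667 × 10^-3 × 100.09 = 0.2669 g
% CaCO3 = 0.2669 / 0.7608 × 100 = 35.09 %

35.09 %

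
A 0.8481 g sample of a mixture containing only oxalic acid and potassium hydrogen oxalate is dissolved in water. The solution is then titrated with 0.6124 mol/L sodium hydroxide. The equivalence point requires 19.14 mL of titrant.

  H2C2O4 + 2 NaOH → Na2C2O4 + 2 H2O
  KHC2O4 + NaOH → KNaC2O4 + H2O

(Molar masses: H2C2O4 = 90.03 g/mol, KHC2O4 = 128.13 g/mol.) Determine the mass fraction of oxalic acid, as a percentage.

n(NaOH) = 0.01914 × 0.6124 = 0.01172 mol
Let x = n(H2C2O4), y = n(KHC2O4).
Titrant: 2x + 1y = 0.01172;  mass: 90.03x + 128.13y = 0.8481
Solving, x = 3.933 × 10^-3 mol, y = 3.856 × 10^-3 mol
mass of H2C2O4 = 3.933 × 10^-3 × 90.03 = 0.3541 g
% H2C2O4 = 0.3541 / 0.8481 × 100 = 41.75 %

41.75 %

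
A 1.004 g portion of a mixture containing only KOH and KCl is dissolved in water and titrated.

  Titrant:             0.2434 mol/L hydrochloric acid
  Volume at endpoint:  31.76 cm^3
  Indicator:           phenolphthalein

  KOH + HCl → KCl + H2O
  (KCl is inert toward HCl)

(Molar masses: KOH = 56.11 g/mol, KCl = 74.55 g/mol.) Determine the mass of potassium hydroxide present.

0.4338 g

n(HCl) = 0.03176 × 0.2434 = 7.730 × 10^-3 mol
Let x = n(KOH), y = n(KCl).
Titrant: 1x = 7.730 × 10^-3;  mass: 56.11x + 74.55y = 1.004
Solving, x = 7.730 × 10^-3 mol, y = 7.649 × 10^-3 mol
mass of KOH = 7.730 × 10^-3 × 56.11 = 0.4338 g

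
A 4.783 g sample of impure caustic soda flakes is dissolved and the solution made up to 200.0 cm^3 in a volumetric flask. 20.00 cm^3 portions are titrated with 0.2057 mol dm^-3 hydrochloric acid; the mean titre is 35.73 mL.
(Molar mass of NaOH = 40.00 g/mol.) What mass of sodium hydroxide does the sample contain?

2.940 g

NaOH + HCl → NaCl + H2O
n(HCl) per titration = 0.03573 × 0.2057 = 7.350 × 10^-3 mol
n(NaOH) in each aliquot = 7.350 × 10^-3 mol (1:1 ratio)
n(NaOH) in the whole flask = 7.350 × 10^-3 × 200.0/20.00 = 0.07350 mol
mass of NaOH = 0.07350 × 40.00 = 2.940 g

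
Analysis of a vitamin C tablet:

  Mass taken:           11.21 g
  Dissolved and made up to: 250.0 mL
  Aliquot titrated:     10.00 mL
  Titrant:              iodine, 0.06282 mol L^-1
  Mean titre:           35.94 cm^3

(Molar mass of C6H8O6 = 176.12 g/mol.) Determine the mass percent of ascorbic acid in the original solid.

88.68 %

C6H8O6 + I2 → C6H6O6 + 2 HI
n(I2) per titration = 0.03594 × 0.06282 = 2.258 × 10^-3 mol
n(C6H8O6) in each aliquot = 2.258 × 10^-3 mol (1:1 ratio)
n(C6H8O6) in the whole flask = 2.258 × 10^-3 × 250.0/10.00 = 0.05644 mol
mass of C6H8O6 = 0.05644 × 176.12 = 9.941 g
% C6H8O6 = 9.941 / 11.21 × 100 = 88.68 %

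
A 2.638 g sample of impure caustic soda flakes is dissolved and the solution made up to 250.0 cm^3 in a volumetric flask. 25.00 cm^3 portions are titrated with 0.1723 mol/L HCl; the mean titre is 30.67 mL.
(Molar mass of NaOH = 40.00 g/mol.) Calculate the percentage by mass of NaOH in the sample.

NaOH + HCl → NaCl + H2O
n(HCl) per titration = 0.03067 × 0.1723 = 5.284 × 10^-3 mol
n(NaOH) in each aliquot = 5.284 × 10^-3 mol (1:1 ratio)
n(NaOH) in the whole flask = 5.284 × 10^-3 × 250.0/25.00 = 0.05284 mol
mass of NaOH = 0.05284 × 40.00 = 2.114 g
% NaOH = 2.114 / 2.638 × 100 = 80.13 %

80.13 %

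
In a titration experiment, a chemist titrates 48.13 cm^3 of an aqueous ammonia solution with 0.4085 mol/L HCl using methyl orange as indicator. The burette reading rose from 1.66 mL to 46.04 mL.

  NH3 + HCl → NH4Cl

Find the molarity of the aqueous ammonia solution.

n(HCl) = 0.04438 L × 0.4085 mol/L = 0.01813 mol
n(NH3) = 0.01813 mol (1:1 mole ratio)
[NH3] = 0.01813 mol / 0.04813 L = 0.3767 mol/L

0.3767 mol/L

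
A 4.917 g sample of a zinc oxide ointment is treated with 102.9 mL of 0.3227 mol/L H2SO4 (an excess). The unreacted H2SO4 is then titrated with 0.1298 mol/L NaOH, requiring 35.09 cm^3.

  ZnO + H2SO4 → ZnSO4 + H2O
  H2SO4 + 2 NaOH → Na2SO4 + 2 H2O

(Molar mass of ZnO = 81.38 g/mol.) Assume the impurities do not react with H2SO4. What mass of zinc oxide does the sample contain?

n(H2SO4) added = 0.1029 × 0.3227 = 0.03321 mol
n(NaOH) used in back-titration = 0.03509 × 0.1298 = 4.555 × 10^-3 mol
From the 1:2 ratio, n(H2SO4) left over = 1/2 × 4.555 × 10^-3 = 2.277 × 10^-3 mol
n(H2SO4) consumed by analyte = 0.03321 − 2.277 × 10^-3 = 0.03093 mol
n(ZnO) = 0.03093 mol (1:1 ratio)
mass of ZnO = 0.03093 × 81.38 = 2.517 g

2.517 g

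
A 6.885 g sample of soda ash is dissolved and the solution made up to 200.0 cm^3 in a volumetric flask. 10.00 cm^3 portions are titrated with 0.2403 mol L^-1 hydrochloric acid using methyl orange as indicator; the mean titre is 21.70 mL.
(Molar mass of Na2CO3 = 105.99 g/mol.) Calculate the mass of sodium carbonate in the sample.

5.527 g

Na2CO3 + 2 HCl → 2 NaCl + H2O + CO2
n(HCl) per titration = 0.02170 × 0.2403 = 5.215 × 10^-3 mol
From the 1:2 ratio, n(Na2CO3) in each aliquot = 1/2 × 5.215 × 10^-3 = 2.607 × 10^-3 mol
n(Na2CO3) in the whole flask = 2.607 × 10^-3 × 200.0/10.00 = 0.05215 mol
mass of Na2CO3 = 0.05215 × 105.99 = 5.527 g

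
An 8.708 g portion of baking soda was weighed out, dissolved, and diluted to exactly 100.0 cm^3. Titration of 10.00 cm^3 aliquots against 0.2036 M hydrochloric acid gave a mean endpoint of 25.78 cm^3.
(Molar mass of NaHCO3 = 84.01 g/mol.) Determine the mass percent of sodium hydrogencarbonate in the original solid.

50.64 %

NaHCO3 + HCl → NaCl + H2O + CO2
n(HCl) per titration = 0.02578 × 0.2036 = 5.249 × 10^-3 mol
n(NaHCO3) in each aliquot = 5.249 × 10^-3 mol (1:1 ratio)
n(NaHCO3) in the whole flask = 5.249 × 10^-3 × 100.0/10.00 = 0.05249 mol
mass of NaHCO3 = 0.05249 × 84.01 = 4.410 g
% NaHCO3 = 4.410 / 8.708 × 100 = 50.64 %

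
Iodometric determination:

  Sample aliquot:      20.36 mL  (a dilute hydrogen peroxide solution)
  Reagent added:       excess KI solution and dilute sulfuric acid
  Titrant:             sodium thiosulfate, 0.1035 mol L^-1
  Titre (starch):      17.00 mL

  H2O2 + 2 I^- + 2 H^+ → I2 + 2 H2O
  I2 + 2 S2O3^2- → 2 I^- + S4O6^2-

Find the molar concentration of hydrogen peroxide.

n(S2O3^2-) = 0.01700 × 0.1035 = 1.759 × 10^-3 mol
n(I2) = n(S2O3^2-)/2 = 8.797 × 10^-4 mol
n(H2O2) in the aliquot = 8.797 × 10^-4 mol (1:1 ratio)
[H2O2] = 8.797 × 10^-4 / 0.02036 = 0.04321 mol/L

0.04321 mol/L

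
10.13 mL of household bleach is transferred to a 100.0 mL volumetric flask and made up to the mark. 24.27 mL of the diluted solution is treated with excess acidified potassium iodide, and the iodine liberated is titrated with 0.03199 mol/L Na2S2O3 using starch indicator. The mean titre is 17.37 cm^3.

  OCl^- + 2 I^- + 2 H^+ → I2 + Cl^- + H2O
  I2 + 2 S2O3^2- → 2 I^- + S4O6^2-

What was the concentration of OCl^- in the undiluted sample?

0.1130 mol/L

n(S2O3^2-) = 0.01737 × 0.03199 = 5.557 × 10^-4 mol
n(I2) = n(S2O3^2-)/2 = 2.778 × 10^-4 mol
n(OCl^-) in the aliquot = 2.778 × 10^-4 mol (1:1 ratio)
[OCl^-]_dilute = 2.778 × 10^-4 / 0.02427 = 0.01145 mol/L
[OCl^-]_original = 0.01145 × 100.0/10.13 = 0.1130 mol/L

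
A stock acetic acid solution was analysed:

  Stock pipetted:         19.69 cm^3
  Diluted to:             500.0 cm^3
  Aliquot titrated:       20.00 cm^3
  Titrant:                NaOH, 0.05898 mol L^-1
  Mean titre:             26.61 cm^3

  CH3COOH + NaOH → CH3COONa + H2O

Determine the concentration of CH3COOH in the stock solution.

n(NaOH) = 0.02661 × 0.05898 = 1.569 × 10^-3 mol
n(CH3COOH) in the aliquot = 1.569 × 10^-3 mol (1:1 ratio)
[CH3COOH]_dilute = 1.569 × 10^-3 / 0.02000 = 0.07847 mol/L
Dilution factor = 500.0 / 19.69 = 25.39
[CH3COOH]_stock = 0.07847 × 25.39 = 1.993 mol/L

1.993 mol/L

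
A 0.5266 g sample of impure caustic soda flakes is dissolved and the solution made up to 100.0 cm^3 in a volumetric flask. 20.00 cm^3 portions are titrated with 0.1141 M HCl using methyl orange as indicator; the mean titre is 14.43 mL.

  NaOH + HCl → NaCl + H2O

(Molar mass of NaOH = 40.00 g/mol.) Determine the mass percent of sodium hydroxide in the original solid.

62.53 %

n(HCl) per titration = 0.01443 × 0.1141 = 1.646 × 10^-3 mol
n(NaOH) in each aliquot = 1.646 × 10^-3 mol (1:1 ratio)
n(NaOH) in the whole flask = 1.646 × 10^-3 × 100.0/20.00 = 8.232 × 10^-3 mol
mass of NaOH = 8.232 × 10^-3 × 40.00 = 0.3293 g
% NaOH = 0.3293 / 0.5266 × 100 = 62.53 %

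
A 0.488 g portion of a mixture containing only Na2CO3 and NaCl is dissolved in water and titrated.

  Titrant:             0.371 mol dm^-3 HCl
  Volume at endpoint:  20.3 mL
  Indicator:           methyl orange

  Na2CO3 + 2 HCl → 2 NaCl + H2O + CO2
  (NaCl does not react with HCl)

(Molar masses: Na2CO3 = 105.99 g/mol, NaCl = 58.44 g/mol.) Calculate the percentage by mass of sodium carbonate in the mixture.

n(HCl) = 0.0203 × 0.371 = 7.53 × 10^-3 mol
Let x = n(Na2CO3), y = n(NaCl).
Titrant: 2x = 7.53 × 10^-3;  mass: 105.99x + 58.44y = 0.488
Solving, x = 3.77 × 10^-3 mol, y = 1.52 × 10^-3 mol
mass of Na2CO3 = 3.77 × 10^-3 × 105.99 = 0.399 g
% Na2CO3 = 0.399 / 0.488 × 100 = 81.8 %

81.8 %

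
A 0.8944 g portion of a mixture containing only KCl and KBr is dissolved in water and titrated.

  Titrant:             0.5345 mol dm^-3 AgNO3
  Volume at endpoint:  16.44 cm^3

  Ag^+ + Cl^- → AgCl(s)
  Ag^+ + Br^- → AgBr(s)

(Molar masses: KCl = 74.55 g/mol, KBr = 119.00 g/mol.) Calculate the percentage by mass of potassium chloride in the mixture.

28.37 %

n(AgNO3) = 0.01644 × 0.5345 = 8.787 × 10^-3 mol
Let x = n(KCl), y = n(KBr).
Titrant: 1x + 1y = 8.787 × 10^-3;  mass: 74.55x + 119.00y = 0.8944
Solving, x = 3.403 × 10^-3 mol, y = 5.384 × 10^-3 mol
mass of KCl = 3.403 × 10^-3 × 74.55 = 0.2537 g
% KCl = 0.2537 / 0.8944 × 100 = 28.37 %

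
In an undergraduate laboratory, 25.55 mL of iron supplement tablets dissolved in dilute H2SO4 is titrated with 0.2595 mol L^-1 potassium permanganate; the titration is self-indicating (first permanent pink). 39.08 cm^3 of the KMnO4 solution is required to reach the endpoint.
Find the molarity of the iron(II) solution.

MnO4^- + 5 Fe^2+ + 8 H^+ → Mn^2+ + 5 Fe^3+ + 4 H2O
n(KMnO4) = 0.03908 L × 0.2595 mol/L = 0.01014 mol
From the 5:1 mole ratio, n(Fe2+) = 5/1 × 0.01014 = 0.05071 mol
[Fe2+] = 0.05071 mol / 0.02555 L = 1.985 mol/L

1.985 mol/L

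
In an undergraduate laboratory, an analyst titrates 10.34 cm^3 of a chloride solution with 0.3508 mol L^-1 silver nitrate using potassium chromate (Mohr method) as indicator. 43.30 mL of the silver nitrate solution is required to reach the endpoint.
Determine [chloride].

1.469 mol/L

Ag^+ + Cl^- → AgCl(s)
n(AgNO3) = 0.04330 L × 0.3508 mol/L = 0.01519 mol
n(Cl-) = 0.01519 mol (1:1 mole ratio)
[Cl-] = 0.01519 mol / 0.01034 L = 1.469 mol/L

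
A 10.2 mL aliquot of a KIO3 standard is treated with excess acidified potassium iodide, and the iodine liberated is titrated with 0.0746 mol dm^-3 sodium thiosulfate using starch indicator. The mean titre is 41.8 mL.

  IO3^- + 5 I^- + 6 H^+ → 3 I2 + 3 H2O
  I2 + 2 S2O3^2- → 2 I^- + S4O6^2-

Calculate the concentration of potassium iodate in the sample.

0.0510 mol/L

n(S2O3^2-) = 0.0418 × 0.0746 = 3.12 × 10^-3 mol
n(I2) = n(S2O3^2-)/2 = 1.56 × 10^-3 mol
From the 1:3 ratio, n(IO3^-) in the aliquot = 1/3 × 1.56 × 10^-3 = 5.20 × 10^-4 mol
[IO3^-] = 5.20 × 10^-4 / 0.0102 = 0.0510 mol/L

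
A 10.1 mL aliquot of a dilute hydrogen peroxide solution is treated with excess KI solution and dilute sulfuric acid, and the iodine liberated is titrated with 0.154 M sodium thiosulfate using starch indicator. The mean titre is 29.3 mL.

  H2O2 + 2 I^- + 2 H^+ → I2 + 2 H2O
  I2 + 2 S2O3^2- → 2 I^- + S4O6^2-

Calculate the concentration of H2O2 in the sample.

0.223 M

n(S2O3^2-) = 0.0293 × 0.154 = 4.51 × 10^-3 mol
n(I2) = n(S2O3^2-)/2 = 2.26 × 10^-3 mol
n(H2O2) in the aliquot = 2.26 × 10^-3 mol (1:1 ratio)
[H2O2] = 2.26 × 10^-3 / 0.0101 = 0.223 mol/L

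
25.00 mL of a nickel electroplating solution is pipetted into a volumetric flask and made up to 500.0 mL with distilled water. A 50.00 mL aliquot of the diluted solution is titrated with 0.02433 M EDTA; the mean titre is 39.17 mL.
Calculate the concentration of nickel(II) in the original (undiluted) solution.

0.3812 M

Ni^2+ + EDTA^4- → [Ni(EDTA)]^2-
n(EDTA) = 0.03917 × 0.02433 = 9.530 × 10^-4 mol
n(Ni2+) in the aliquot = 9.530 × 10^-4 mol (1:1 ratio)
[Ni2+]_dilute = 9.530 × 10^-4 / 0.05000 = 0.01906 mol/L
Dilution factor = 500.0 / 25.00 = 20.00
[Ni2+]_stock = 0.01906 × 20.00 = 0.3812 mol/L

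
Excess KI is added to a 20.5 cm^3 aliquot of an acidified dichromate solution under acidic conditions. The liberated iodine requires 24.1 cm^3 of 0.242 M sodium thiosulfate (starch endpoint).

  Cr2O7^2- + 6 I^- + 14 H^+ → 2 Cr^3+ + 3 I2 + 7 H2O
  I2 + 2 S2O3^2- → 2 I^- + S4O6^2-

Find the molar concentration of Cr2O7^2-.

0.0474 M

n(S2O3^2-) = 0.0241 × 0.242 = 5.83 × 10^-3 mol
n(I2) = n(S2O3^2-)/2 = 2.92 × 10^-3 mol
From the 1:3 ratio, n(Cr2O7^2-) in the aliquot = 1/3 × 2.92 × 10^-3 = 9.72 × 10^-4 mol
[Cr2O7^2-] = 9.72 × 10^-4 / 0.0205 = 0.0474 mol/L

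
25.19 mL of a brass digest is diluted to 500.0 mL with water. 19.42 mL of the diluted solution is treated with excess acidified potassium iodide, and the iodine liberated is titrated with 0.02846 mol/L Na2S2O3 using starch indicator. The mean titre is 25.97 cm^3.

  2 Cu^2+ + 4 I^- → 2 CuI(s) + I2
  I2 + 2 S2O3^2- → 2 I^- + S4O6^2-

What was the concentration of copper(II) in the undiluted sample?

0.7554 mol/L

n(S2O3^2-) = 0.02597 × 0.02846 = 7.391 × 10^-4 mol
n(I2) = n(S2O3^2-)/2 = 3.696 × 10^-4 mol
From the 2:1 ratio, n(Cu2+) in the aliquot = 2/1 × 3.696 × 10^-4 = 7.391 × 10^-4 mol
[Cu2+]_dilute = 7.391 × 10^-4 / 0.01942 = 0.03806 mol/L
[Cu2+]_original = 0.03806 × 500.0/25.19 = 0.7554 mol/L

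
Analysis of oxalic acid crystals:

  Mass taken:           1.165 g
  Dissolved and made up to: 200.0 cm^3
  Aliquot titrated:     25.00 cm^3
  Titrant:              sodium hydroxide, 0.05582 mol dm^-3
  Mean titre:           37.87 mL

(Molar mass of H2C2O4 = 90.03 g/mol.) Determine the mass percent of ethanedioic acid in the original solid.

H2C2O4 + 2 NaOH → Na2C2O4 + 2 H2O
n(NaOH) per titration = 0.03787 × 0.05582 = 2.114 × 10^-3 mol
From the 1:2 ratio, n(H2C2O4) in each aliquot = 1/2 × 2.114 × 10^-3 = 1.057 × 10^-3 mol
n(H2C2O4) in the whole flask = 1.057 × 10^-3 × 200.0/25.00 = 8.456 × 10^-3 mol
mass of H2C2O4 = 8.456 × 10^-3 × 90.03 = 0.7613 g
% H2C2O4 = 0.7613 / 1.165 × 100 = 65.34 %

65.34 %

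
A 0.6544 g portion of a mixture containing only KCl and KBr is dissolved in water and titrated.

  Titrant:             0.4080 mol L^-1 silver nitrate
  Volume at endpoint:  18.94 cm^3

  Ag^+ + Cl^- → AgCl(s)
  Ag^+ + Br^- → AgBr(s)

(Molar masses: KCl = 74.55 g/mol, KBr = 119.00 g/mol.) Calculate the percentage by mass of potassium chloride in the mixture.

n(AgNO3) = 0.01894 × 0.4080 = 7.728 × 10^-3 mol
Let x = n(KCl), y = n(KBr).
Titrant: 1x + 1y = 7.728 × 10^-3;  mass: 74.55x + 119.00y = 0.6544
Solving, x = 5.966 × 10^-3 mol, y = 1.762 × 10^-3 mol
mass of KCl = 5.966 × 10^-3 × 74.55 = 0.4447 g
% KCl = 0.4447 / 0.6544 × 100 = 67.96 %

67.96 %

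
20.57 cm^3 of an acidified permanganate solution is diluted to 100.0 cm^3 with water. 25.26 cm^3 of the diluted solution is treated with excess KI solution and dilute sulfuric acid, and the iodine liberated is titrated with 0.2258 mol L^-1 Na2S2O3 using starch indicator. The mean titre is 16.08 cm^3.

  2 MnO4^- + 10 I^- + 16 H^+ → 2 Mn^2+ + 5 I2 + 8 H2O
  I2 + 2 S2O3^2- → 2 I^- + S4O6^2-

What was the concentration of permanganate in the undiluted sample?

0.1398 mol/L

n(S2O3^2-) = 0.01608 × 0.2258 = 3.631 × 10^-3 mol
n(I2) = n(S2O3^2-)/2 = 1.815 × 10^-3 mol
From the 2:5 ratio, n(MnO4^-) in the aliquot = 2/5 × 1.815 × 10^-3 = 7.262 × 10^-4 mol
[MnO4^-]_dilute = 7.262 × 10^-4 / 0.02526 = 0.02875 mol/L
[MnO4^-]_original = 0.02875 × 100.0/20.57 = 0.1398 mol/L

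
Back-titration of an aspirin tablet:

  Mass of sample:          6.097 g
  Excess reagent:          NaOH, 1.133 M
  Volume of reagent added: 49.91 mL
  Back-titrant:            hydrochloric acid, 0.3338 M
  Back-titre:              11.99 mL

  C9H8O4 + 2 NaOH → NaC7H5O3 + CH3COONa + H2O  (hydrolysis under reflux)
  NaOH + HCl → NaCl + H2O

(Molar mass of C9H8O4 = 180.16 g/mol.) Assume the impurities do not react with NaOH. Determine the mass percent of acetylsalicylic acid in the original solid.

n(NaOH) added = 0.04991 × 1.133 = 0.05655 mol
n(HCl) used in back-titration = 0.01199 × 0.3338 = 4.002 × 10^-3 mol
n(NaOH) left over = 4.002 × 10^-3 mol (1:1 ratio)
n(NaOH) consumed by analyte = 0.05655 − 4.002 × 10^-3 = 0.05255 mol
From the 1:2 ratio, n(C9H8O4) = 1/2 × 0.05255 = 0.02627 mol
mass of C9H8O4 = 0.02627 × 180.16 = 4.733 g
% C9H8O4 = 4.733 / 6.097 × 100 = 77.63 %

77.63 %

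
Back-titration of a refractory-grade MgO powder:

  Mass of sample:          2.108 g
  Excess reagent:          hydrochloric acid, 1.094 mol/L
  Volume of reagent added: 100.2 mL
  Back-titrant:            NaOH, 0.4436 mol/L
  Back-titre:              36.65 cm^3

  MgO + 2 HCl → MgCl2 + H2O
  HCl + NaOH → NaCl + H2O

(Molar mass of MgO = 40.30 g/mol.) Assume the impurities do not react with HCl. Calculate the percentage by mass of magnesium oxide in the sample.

n(HCl) added = 0.1002 × 1.094 = 0.1096 mol
n(NaOH) used in back-titration = 0.03665 × 0.4436 = 0.01626 mol
n(HCl) left over = 0.01626 mol (1:1 ratio)
n(HCl) consumed by analyte = 0.1096 − 0.01626 = 0.09336 mol
From the 1:2 ratio, n(MgO) = 1/2 × 0.09336 = 0.04668 mol
mass of MgO = 0.04668 × 40.30 = 1.881 g
% MgO = 1.881 / 2.108 × 100 = 89.24 %

89.24 %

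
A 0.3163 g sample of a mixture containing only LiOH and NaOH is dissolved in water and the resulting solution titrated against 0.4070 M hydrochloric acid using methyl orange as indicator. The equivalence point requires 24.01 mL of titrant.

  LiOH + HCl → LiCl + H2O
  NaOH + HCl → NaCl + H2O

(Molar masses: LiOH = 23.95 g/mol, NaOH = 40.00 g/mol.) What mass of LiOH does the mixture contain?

0.1113 g

n(HCl) = 0.02401 × 0.4070 = 9.772 × 10^-3 mol
Let x = n(LiOH), y = n(NaOH).
Titrant: 1x + 1y = 9.772 × 10^-3;  mass: 23.95x + 40.00y = 0.3163
Solving, x = 4.647 × 10^-3 mol, y = 5.125 × 10^-3 mol
mass of LiOH = 4.647 × 10^-3 × 23.95 = 0.1113 g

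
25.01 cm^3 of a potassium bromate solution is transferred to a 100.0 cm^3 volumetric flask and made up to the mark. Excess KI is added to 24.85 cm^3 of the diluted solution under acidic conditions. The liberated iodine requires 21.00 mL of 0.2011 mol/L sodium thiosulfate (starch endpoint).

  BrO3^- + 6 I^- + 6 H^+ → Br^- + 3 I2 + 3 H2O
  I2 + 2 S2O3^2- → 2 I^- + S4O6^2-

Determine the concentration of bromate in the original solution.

n(S2O3^2-) = 0.02100 × 0.2011 = 4.223 × 10^-3 mol
n(I2) = n(S2O3^2-)/2 = 2.112 × 10^-3 mol
From the 1:3 ratio, n(BrO3^-) in the aliquot = 1/3 × 2.112 × 10^-3 = 7.038 × 10^-4 mol
[BrO3^-]_dilute = 7.038 × 10^-4 / 0.02485 = 0.02832 mol/L
[BrO3^-]_original = 0.02832 × 100.0/25.01 = 0.1133 mol/L

0.1133 mol/L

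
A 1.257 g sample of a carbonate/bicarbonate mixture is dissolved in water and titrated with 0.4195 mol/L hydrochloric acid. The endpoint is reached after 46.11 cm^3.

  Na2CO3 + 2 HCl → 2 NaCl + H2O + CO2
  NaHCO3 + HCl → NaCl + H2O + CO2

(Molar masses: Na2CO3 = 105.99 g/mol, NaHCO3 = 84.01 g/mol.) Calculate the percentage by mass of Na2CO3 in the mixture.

50.03 %

n(HCl) = 0.04611 × 0.4195 = 0.01934 mol
Let x = n(Na2CO3), y = n(NaHCO3).
Titrant: 2x + 1y = 0.01934;  mass: 105.99x + 84.01y = 1.257
Solving, x = 5.933 × 10^-3 mol, y = 7.477 × 10^-3 mol
mass of Na2CO3 = 5.933 × 10^-3 × 105.99 = 0.6288 g
% Na2CO3 = 0.6288 / 1.257 × 100 = 50.03 %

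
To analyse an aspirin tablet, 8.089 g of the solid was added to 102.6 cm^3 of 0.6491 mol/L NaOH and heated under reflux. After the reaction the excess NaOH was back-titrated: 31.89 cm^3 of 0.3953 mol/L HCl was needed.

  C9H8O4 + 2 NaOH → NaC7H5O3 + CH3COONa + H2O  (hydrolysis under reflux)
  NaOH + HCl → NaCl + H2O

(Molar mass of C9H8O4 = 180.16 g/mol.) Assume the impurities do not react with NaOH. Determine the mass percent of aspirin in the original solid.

60.13 %

n(NaOH) added = 0.1026 × 0.6491 = 0.06660 mol
n(HCl) used in back-titration = 0.03189 × 0.3953 = 0.01261 mol
n(NaOH) left over = 0.01261 mol (1:1 ratio)
n(NaOH) consumed by analyte = 0.06660 − 0.01261 = 0.05399 mol
From the 1:2 ratio, n(C9H8O4) = 1/2 × 0.05399 = 0.02700 mol
mass of C9H8O4 = 0.02700 × 180.16 = 4.864 g
% C9H8O4 = 4.864 / 8.089 × 100 = 60.13 %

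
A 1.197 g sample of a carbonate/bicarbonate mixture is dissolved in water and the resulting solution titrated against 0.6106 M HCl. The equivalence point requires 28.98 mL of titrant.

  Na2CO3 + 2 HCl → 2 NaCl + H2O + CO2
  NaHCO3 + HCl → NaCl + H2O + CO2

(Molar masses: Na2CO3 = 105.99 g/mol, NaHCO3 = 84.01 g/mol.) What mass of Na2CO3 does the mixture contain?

n(HCl) = 0.02898 × 0.6106 = 0.01770 mol
Let x = n(Na2CO3), y = n(NaHCO3).
Titrant: 2x + 1y = 0.01770;  mass: 105.99x + 84.01y = 1.197
Solving, x = 4.668 × 10^-3 mol, y = 8.359 × 10^-3 mol
mass of Na2CO3 = 4.668 × 10^-3 × 105.99 = 0.4948 g

0.4948 g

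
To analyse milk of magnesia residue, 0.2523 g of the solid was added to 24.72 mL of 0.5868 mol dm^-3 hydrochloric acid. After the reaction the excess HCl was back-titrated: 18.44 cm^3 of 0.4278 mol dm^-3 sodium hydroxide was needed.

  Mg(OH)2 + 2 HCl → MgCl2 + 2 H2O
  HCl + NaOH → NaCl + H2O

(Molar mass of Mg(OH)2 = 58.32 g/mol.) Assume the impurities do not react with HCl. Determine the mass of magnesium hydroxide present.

n(HCl) added = 0.02472 × 0.5868 = 0.01451 mol
n(NaOH) used in back-titration = 0.01844 × 0.4278 = 7.889 × 10^-3 mol
n(HCl) left over = 7.889 × 10^-3 mol (1:1 ratio)
n(HCl) consumed by analyte = 0.01451 − 7.889 × 10^-3 = 6.617 × 10^-3 mol
From the 1:2 ratio, n(Mg(OH)2) = 1/2 × 6.617 × 10^-3 = 3.309 × 10^-3 mol
mass of Mg(OH)2 = 3.309 × 10^-3 × 58.32 = 0.1930 g

0.1930 g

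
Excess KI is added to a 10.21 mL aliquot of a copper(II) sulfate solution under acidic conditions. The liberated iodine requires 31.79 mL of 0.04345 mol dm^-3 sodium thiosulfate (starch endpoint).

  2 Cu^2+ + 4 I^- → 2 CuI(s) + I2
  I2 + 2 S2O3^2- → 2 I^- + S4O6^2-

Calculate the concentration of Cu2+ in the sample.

n(S2O3^2-) = 0.03179 × 0.04345 = 1.381 × 10^-3 mol
n(I2) = n(S2O3^2-)/2 = 6.906 × 10^-4 mol
From the 2:1 ratio, n(Cu2+) in the aliquot = 2/1 × 6.906 × 10^-4 = 1.381 × 10^-3 mol
[Cu2+] = 1.381 × 10^-3 / 0.01021 = 0.1353 mol/L

0.1353 mol/L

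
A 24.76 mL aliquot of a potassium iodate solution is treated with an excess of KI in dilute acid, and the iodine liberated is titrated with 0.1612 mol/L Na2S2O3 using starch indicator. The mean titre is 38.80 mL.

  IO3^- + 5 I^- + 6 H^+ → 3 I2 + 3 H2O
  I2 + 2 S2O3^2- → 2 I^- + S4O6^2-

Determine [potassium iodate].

0.04210 mol/L

n(S2O3^2-) = 0.03880 × 0.1612 = 6.255 × 10^-3 mol
n(I2) = n(S2O3^2-)/2 = 3.127 × 10^-3 mol
From the 1:3 ratio, n(IO3^-) in the aliquot = 1/3 × 3.127 × 10^-3 = 1.042 × 10^-3 mol
[IO3^-] = 1.042 × 10^-3 / 0.02476 = 0.04210 mol/L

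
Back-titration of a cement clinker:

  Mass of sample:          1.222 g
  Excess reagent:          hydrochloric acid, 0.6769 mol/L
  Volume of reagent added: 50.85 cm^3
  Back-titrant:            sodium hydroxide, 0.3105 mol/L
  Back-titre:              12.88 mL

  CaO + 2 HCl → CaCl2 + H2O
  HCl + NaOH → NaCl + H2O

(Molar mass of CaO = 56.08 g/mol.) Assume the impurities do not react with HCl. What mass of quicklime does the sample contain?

n(HCl) added = 0.05085 × 0.6769 = 0.03442 mol
n(NaOH) used in back-titration = 0.01288 × 0.3105 = 3.999 × 10^-3 mol
n(HCl) left over = 3.999 × 10^-3 mol (1:1 ratio)
n(HCl) consumed by analyte = 0.03442 − 3.999 × 10^-3 = 0.03042 mol
From the 1:2 ratio, n(CaO) = 1/2 × 0.03042 = 0.01521 mol
mass of CaO = 0.01521 × 56.08 = 0.8530 g

0.8530 g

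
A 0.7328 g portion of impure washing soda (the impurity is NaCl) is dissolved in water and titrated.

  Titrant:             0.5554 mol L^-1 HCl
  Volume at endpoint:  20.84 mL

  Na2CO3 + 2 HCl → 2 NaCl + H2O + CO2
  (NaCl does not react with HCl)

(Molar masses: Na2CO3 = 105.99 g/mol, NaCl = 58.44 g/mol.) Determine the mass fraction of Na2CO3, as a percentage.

83.71 %

n(HCl) = 0.02084 × 0.5554 = 0.01157 mol
Let x = n(Na2CO3), y = n(NaCl).
Titrant: 2x = 0.01157;  mass: 105.99x + 58.44y = 0.7328
Solving, x = 5.787 × 10^-3 mol, y = 2.043 × 10^-3 mol
mass of Na2CO3 = 5.787 × 10^-3 × 105.99 = 0.6134 g
% Na2CO3 = 0.6134 / 0.7328 × 100 = 83.71 %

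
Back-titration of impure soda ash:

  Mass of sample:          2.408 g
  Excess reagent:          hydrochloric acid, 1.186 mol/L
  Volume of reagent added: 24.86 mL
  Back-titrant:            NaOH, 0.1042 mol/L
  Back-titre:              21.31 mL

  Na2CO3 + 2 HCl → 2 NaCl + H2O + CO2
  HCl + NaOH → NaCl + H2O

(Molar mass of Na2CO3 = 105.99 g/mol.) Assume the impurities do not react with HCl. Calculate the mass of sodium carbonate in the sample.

1.445 g

n(HCl) added = 0.02486 × 1.186 = 0.02948 mol
n(NaOH) used in back-titration = 0.02131 × 0.1042 = 2.221 × 10^-3 mol
n(HCl) left over = 2.221 × 10^-3 mol (1:1 ratio)
n(HCl) consumed by analyte = 0.02948 − 2.221 × 10^-3 = 0.02726 mol
From the 1:2 ratio, n(Na2CO3) = 1/2 × 0.02726 = 0.01363 mol
mass of Na2CO3 = 0.01363 × 105.99 = 1.445 g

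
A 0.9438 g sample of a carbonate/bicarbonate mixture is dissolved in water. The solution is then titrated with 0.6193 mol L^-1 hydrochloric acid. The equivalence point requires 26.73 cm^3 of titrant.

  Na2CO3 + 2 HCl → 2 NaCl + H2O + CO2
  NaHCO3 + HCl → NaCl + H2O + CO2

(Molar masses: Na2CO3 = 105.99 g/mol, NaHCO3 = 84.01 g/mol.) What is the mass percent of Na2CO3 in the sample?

n(HCl) = 0.02673 × 0.6193 = 0.01655 mol
Let x = n(Na2CO3), y = n(NaHCO3).
Titrant: 2x + 1y = 0.01655;  mass: 105.99x + 84.01y = 0.9438
Solving, x = 7.204 × 10^-3 mol, y = 2.145 × 10^-3 mol
mass of Na2CO3 = 7.204 × 10^-3 × 105.99 = 0.7636 g
% Na2CO3 = 0.7636 / 0.9438 × 100 = 80.91 %

80.91 %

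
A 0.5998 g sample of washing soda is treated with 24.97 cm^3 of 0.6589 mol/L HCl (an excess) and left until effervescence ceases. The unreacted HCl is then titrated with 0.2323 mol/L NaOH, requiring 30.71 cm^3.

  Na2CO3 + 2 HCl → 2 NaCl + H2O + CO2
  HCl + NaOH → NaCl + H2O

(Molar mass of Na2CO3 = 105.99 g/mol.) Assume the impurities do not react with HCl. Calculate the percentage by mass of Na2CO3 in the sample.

n(HCl) added = 0.02497 × 0.6589 = 0.01645 mol
n(NaOH) used in back-titration = 0.03071 × 0.2323 = 7.134 × 10^-3 mol
n(HCl) left over = 7.134 × 10^-3 mol (1:1 ratio)
n(HCl) consumed by analyte = 0.01645 − 7.134 × 10^-3 = 9.319 × 10^-3 mol
From the 1:2 ratio, n(Na2CO3) = 1/2 × 9.319 × 10^-3 = 4.659 × 10^-3 mol
mass of Na2CO3 = 4.659 × 10^-3 × 105.99 = 0.4938 g
% Na2CO3 = 0.4938 / 0.5998 × 100 = 82.34 %

82.34 %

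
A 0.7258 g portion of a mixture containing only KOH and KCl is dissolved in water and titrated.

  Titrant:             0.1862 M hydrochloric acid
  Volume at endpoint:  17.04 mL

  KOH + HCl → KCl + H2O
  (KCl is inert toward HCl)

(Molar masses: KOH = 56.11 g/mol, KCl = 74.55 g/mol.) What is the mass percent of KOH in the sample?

24.53 %

n(HCl) = 0.01704 × 0.1862 = 3.173 × 10^-3 mol
Let x = n(KOH), y = n(KCl).
Titrant: 1x = 3.173 × 10^-3;  mass: 56.11x + 74.55y = 0.7258
Solving, x = 3.173 × 10^-3 mol, y = 7.348 × 10^-3 mol
mass of KOH = 3.173 × 10^-3 × 56.11 = 0.1780 g
% KOH = 0.1780 / 0.7258 × 100 = 24.53 %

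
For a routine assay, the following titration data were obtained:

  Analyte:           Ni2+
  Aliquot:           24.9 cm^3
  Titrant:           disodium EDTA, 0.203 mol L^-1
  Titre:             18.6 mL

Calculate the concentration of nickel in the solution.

Ni^2+ + EDTA^4- → [Ni(EDTA)]^2-
n(EDTA) = 0.0186 L × 0.203 mol/L = 3.78 × 10^-3 mol
n(Ni2+) = 3.78 × 10^-3 mol (1:1 mole ratio)
[Ni2+] = 3.78 × 10^-3 mol / 0.0249 L = 0.152 mol/L

0.152 mol/L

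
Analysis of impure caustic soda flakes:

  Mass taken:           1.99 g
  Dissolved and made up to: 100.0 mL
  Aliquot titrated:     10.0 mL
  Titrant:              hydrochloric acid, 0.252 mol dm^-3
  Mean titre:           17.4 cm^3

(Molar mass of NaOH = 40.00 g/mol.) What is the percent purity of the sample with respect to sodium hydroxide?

NaOH + HCl → NaCl + H2O
n(HCl) per titration = 0.0174 × 0.252 = 4.38 × 10^-3 mol
n(NaOH) in each aliquot = 4.38 × 10^-3 mol (1:1 ratio)
n(NaOH) in the whole flask = 4.38 × 10^-3 × 100.0/10.0 = 0.0438 mol
mass of NaOH = 0.0438 × 40.00 = 1.75 g
% NaOH = 1.75 / 1.99 × 100 = 88.1 %

88.1 %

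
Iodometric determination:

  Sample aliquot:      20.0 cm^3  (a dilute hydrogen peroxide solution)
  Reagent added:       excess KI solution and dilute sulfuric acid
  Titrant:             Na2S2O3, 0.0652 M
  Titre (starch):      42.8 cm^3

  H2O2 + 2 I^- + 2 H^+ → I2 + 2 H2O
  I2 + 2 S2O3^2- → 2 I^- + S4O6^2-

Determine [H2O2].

n(S2O3^2-) = 0.0428 × 0.0652 = 2.79 × 10^-3 mol
n(I2) = n(S2O3^2-)/2 = 1.40 × 10^-3 mol
n(H2O2) in the aliquot = 1.40 × 10^-3 mol (1:1 ratio)
[H2O2] = 1.40 × 10^-3 / 0.0200 = 0.0698 mol/L

0.0698 M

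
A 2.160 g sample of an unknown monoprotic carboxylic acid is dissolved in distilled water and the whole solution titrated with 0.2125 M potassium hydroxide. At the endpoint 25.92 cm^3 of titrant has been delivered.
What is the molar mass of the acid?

n(KOH) = 0.02592 L × 0.2125 mol/L = 5.508 × 10^-3 mol
n(HA) = 5.508 × 10^-3 mol (1:1 ratio)
M = m / n = 2.160 g / 5.508 × 10^-3 mol = 392.2 g/mol

392.2 g/mol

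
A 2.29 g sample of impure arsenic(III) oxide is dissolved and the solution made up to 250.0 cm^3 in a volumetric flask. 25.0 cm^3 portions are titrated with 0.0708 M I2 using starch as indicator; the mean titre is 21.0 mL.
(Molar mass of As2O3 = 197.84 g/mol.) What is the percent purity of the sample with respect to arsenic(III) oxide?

64.2 %

As2O3 + 2 I2 + 2 H2O → As2O5 + 4 HI
n(I2) per titration = 0.0210 × 0.0708 = 1.49 × 10^-3 mol
From the 1:2 ratio, n(As2O3) in each aliquot = 1/2 × 1.49 × 10^-3 = 7.43 × 10^-4 mol
n(As2O3) in the whole flask = 7.43 × 10^-4 × 250.0/25.0 = 7.43 × 10^-3 mol
mass of As2O3 = 7.43 × 10^-3 × 197.84 = 1.47 g
% As2O3 = 1.47 / 2.29 × 100 = 64.2 %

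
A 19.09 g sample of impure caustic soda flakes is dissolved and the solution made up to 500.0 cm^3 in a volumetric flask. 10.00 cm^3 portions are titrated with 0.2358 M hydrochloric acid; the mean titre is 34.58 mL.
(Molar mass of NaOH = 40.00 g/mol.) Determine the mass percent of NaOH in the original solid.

NaOH + HCl → NaCl + H2O
n(HCl) per titration = 0.03458 × 0.2358 = 8.154 × 10^-3 mol
n(NaOH) in each aliquot = 8.154 × 10^-3 mol (1:1 ratio)
n(NaOH) in the whole flask = 8.154 × 10^-3 × 500.0/10.00 = 0.4077 mol
mass of NaOH = 0.4077 × 40.00 = 16.31 g
% NaOH = 16.31 / 19.09 × 100 = 85.43 %

85.43 %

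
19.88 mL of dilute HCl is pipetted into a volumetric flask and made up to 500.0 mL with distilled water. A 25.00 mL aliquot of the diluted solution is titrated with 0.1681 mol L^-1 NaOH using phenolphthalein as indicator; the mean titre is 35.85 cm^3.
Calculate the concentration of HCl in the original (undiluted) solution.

HCl + NaOH → NaCl + H2O
n(NaOH) = 0.03585 × 0.1681 = 6.026 × 10^-3 mol
n(HCl) in the aliquot = 6.026 × 10^-3 mol (1:1 ratio)
[HCl]_dilute = 6.026 × 10^-3 / 0.02500 = 0.2411 mol/L
Dilution factor = 500.0 / 19.88 = 25.15
[HCl]_stock = 0.2411 × 25.15 = 6.063 mol/L

6.063 mol/L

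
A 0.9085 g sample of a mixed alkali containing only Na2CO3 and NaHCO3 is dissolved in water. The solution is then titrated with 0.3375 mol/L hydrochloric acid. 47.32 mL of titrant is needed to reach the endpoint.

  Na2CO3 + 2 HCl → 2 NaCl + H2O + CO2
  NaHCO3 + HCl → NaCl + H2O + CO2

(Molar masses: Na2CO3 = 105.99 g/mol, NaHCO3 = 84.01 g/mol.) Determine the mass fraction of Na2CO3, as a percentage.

81.47 %

n(HCl) = 0.04732 × 0.3375 = 0.01597 mol
Let x = n(Na2CO3), y = n(NaHCO3).
Titrant: 2x + 1y = 0.01597;  mass: 105.99x + 84.01y = 0.9085
Solving, x = 6.983 × 10^-3 mol, y = 2.004 × 10^-3 mol
mass of Na2CO3 = 6.983 × 10^-3 × 105.99 = 0.7402 g
% Na2CO3 = 0.7402 / 0.9085 × 100 = 81.47 %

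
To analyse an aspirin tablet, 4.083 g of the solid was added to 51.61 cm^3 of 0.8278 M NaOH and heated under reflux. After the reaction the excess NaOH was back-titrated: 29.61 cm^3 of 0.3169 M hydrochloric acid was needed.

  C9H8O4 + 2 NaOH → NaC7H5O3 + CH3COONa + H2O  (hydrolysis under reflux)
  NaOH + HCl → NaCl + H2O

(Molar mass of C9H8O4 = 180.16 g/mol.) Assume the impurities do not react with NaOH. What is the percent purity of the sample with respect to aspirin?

n(NaOH) added = 0.05161 × 0.8278 = 0.04272 mol
n(HCl) used in back-titration = 0.02961 × 0.3169 = 9.383 × 10^-3 mol
n(NaOH) left over = 9.383 × 10^-3 mol (1:1 ratio)
n(NaOH) consumed by analyte = 0.04272 − 9.383 × 10^-3 = 0.03334 mol
From the 1:2 ratio, n(C9H8O4) = 1/2 × 0.03334 = 0.01667 mol
mass of C9H8O4 = 0.01667 × 180.16 = 3.003 g
% C9H8O4 = 3.003 / 4.083 × 100 = 73.55 %

73.55 %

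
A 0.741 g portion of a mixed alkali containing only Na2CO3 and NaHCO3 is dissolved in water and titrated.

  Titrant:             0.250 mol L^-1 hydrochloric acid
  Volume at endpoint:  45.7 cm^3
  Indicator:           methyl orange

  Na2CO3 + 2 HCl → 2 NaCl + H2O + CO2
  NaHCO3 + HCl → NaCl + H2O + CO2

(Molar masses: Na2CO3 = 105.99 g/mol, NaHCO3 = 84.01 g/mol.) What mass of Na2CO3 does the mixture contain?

n(HCl) = 0.0457 × 0.250 = 0.0114 mol
Let x = n(Na2CO3), y = n(NaHCO3).
Titrant: 2x + 1y = 0.0114;  mass: 105.99x + 84.01y = 0.741
Solving, x = 3.53 × 10^-3 mol, y = 4.37 × 10^-3 mol
mass of Na2CO3 = 3.53 × 10^-3 × 105.99 = 0.374 g

0.374 g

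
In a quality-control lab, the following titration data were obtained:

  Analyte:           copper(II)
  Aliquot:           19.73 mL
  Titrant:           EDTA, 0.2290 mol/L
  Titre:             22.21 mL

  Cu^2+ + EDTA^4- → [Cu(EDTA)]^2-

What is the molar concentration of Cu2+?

0.2578 mol/L

n(EDTA) = 0.02221 L × 0.2290 mol/L = 5.086 × 10^-3 mol
n(Cu2+) = 5.086 × 10^-3 mol (1:1 mole ratio)
[Cu2+] = 5.086 × 10^-3 mol / 0.01973 L = 0.2578 mol/L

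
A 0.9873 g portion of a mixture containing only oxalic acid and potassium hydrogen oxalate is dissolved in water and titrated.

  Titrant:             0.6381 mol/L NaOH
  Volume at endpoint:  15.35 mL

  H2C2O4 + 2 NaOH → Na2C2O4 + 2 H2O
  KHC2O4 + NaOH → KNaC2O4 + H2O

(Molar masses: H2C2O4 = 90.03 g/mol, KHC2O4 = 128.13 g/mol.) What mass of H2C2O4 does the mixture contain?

0.1450 g

n(NaOH) = 0.01535 × 0.6381 = 9.795 × 10^-3 mol
Let x = n(H2C2O4), y = n(KHC2O4).
Titrant: 2x + 1y = 9.795 × 10^-3;  mass: 90.03x + 128.13y = 0.9873
Solving, x = 1.610 × 10^-3 mol, y = 6.574 × 10^-3 mol
mass of H2C2O4 = 1.610 × 10^-3 × 90.03 = 0.1450 g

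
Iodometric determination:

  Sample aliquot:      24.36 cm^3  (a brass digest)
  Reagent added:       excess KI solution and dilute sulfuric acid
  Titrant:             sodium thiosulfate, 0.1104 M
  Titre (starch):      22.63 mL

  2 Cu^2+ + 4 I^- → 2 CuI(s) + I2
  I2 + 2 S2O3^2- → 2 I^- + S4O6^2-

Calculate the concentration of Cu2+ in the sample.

n(S2O3^2-) = 0.02263 × 0.1104 = 2.498 × 10^-3 mol
n(I2) = n(S2O3^2-)/2 = 1.249 × 10^-3 mol
From the 2:1 ratio, n(Cu2+) in the aliquot = 2/1 × 1.249 × 10^-3 = 2.498 × 10^-3 mol
[Cu2+] = 2.498 × 10^-3 / 0.02436 = 0.1026 mol/L

0.1026 M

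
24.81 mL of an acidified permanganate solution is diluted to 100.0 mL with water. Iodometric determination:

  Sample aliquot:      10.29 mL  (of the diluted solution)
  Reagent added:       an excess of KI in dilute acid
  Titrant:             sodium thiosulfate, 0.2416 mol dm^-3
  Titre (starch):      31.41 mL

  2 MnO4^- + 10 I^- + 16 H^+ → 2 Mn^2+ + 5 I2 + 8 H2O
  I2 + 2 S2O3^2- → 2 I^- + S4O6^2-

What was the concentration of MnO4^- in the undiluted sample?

n(S2O3^2-) = 0.03141 × 0.2416 = 7.589 × 10^-3 mol
n(I2) = n(S2O3^2-)/2 = 3.794 × 10^-3 mol
From the 2:5 ratio, n(MnO4^-) in the aliquot = 2/5 × 3.794 × 10^-3 = 1.518 × 10^-3 mol
[MnO4^-]_dilute = 1.518 × 10^-3 / 0.01029 = 0.1475 mol/L
[MnO4^-]_original = 0.1475 × 100.0/24.81 = 0.5945 mol/L

0.5945 mol/L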